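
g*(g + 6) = g^2 + 6*g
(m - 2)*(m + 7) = m^2 + 5*m - 14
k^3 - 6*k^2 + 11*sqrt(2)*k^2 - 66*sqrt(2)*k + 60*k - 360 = (k - 6)*(k + 5*sqrt(2))*(k + 6*sqrt(2))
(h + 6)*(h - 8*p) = h^2 - 8*h*p + 6*h - 48*p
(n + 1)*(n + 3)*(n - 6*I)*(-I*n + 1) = -I*n^4 - 5*n^3 - 4*I*n^3 - 20*n^2 - 9*I*n^2 - 15*n - 24*I*n - 18*I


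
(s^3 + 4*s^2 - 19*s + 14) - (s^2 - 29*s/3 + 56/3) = s^3 + 3*s^2 - 28*s/3 - 14/3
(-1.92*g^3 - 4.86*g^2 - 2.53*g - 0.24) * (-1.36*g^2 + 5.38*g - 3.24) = 2.6112*g^5 - 3.72*g^4 - 16.4852*g^3 + 2.4614*g^2 + 6.906*g + 0.7776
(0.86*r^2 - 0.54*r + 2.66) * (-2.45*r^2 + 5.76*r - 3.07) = -2.107*r^4 + 6.2766*r^3 - 12.2676*r^2 + 16.9794*r - 8.1662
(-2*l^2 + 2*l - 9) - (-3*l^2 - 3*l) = l^2 + 5*l - 9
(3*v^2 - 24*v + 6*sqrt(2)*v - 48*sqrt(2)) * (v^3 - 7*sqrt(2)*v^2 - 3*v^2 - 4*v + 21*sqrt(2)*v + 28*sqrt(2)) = 3*v^5 - 33*v^4 - 15*sqrt(2)*v^4 - 24*v^3 + 165*sqrt(2)*v^3 - 300*sqrt(2)*v^2 + 1020*v^2 - 1680*v - 480*sqrt(2)*v - 2688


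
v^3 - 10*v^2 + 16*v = v*(v - 8)*(v - 2)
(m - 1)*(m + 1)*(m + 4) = m^3 + 4*m^2 - m - 4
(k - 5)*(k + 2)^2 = k^3 - k^2 - 16*k - 20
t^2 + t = t*(t + 1)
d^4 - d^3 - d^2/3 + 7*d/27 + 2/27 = (d - 1)*(d - 2/3)*(d + 1/3)^2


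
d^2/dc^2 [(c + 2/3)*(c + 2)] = 2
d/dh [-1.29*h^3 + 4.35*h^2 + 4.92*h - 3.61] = -3.87*h^2 + 8.7*h + 4.92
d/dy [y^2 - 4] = 2*y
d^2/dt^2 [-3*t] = 0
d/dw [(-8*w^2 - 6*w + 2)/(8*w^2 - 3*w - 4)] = 2*(36*w^2 + 16*w + 15)/(64*w^4 - 48*w^3 - 55*w^2 + 24*w + 16)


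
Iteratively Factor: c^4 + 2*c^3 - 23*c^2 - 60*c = (c + 3)*(c^3 - c^2 - 20*c) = c*(c + 3)*(c^2 - c - 20) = c*(c - 5)*(c + 3)*(c + 4)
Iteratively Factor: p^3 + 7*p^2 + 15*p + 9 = (p + 3)*(p^2 + 4*p + 3) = (p + 3)^2*(p + 1)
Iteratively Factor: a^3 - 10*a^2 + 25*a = (a - 5)*(a^2 - 5*a) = a*(a - 5)*(a - 5)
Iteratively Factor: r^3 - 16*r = (r + 4)*(r^2 - 4*r) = r*(r + 4)*(r - 4)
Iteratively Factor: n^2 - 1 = (n - 1)*(n + 1)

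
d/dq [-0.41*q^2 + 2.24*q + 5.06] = 2.24 - 0.82*q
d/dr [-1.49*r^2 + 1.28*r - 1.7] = 1.28 - 2.98*r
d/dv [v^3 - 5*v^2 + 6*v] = 3*v^2 - 10*v + 6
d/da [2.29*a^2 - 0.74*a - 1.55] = 4.58*a - 0.74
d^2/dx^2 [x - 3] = 0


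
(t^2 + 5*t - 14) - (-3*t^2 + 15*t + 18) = 4*t^2 - 10*t - 32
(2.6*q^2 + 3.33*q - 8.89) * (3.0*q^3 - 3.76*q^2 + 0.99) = 7.8*q^5 + 0.214*q^4 - 39.1908*q^3 + 36.0004*q^2 + 3.2967*q - 8.8011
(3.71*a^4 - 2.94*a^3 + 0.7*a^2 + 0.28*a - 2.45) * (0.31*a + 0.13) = 1.1501*a^5 - 0.4291*a^4 - 0.1652*a^3 + 0.1778*a^2 - 0.7231*a - 0.3185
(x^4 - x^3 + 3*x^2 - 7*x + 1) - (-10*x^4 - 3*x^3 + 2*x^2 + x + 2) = 11*x^4 + 2*x^3 + x^2 - 8*x - 1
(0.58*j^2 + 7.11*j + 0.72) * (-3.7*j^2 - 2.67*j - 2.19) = -2.146*j^4 - 27.8556*j^3 - 22.9179*j^2 - 17.4933*j - 1.5768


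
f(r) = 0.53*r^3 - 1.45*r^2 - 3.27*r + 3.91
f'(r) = 1.59*r^2 - 2.9*r - 3.27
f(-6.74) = -202.20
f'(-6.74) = 88.51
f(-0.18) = 4.45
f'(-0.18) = -2.70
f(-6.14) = -153.36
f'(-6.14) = 74.48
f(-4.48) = -58.20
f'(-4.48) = 41.63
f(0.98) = -0.19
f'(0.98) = -4.58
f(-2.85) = -10.82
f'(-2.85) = 17.91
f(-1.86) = 1.57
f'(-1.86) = 7.62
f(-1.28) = 4.61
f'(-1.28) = 3.05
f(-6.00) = -143.15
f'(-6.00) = 71.37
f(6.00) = 46.57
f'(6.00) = 36.57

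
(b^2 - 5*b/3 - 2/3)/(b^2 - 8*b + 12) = (b + 1/3)/(b - 6)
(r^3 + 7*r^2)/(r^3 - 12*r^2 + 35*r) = r*(r + 7)/(r^2 - 12*r + 35)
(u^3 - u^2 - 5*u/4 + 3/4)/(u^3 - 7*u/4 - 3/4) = (2*u - 1)/(2*u + 1)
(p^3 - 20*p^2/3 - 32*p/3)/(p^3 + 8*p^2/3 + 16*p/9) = 3*(p - 8)/(3*p + 4)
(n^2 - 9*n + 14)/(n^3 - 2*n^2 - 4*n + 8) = (n - 7)/(n^2 - 4)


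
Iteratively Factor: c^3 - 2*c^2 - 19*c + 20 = (c - 1)*(c^2 - c - 20) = (c - 5)*(c - 1)*(c + 4)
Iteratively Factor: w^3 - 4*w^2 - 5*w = (w - 5)*(w^2 + w) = w*(w - 5)*(w + 1)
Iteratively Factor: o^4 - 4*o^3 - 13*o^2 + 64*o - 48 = (o - 3)*(o^3 - o^2 - 16*o + 16) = (o - 3)*(o + 4)*(o^2 - 5*o + 4) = (o - 3)*(o - 1)*(o + 4)*(o - 4)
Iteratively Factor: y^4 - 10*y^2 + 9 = (y - 1)*(y^3 + y^2 - 9*y - 9) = (y - 1)*(y + 3)*(y^2 - 2*y - 3) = (y - 3)*(y - 1)*(y + 3)*(y + 1)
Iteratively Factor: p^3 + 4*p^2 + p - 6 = (p + 2)*(p^2 + 2*p - 3) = (p - 1)*(p + 2)*(p + 3)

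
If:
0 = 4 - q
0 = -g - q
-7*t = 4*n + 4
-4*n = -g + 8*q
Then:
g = -4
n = -9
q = 4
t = 32/7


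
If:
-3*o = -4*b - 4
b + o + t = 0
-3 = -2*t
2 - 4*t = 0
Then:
No Solution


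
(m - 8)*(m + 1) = m^2 - 7*m - 8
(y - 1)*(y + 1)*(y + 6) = y^3 + 6*y^2 - y - 6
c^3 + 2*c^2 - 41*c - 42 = (c - 6)*(c + 1)*(c + 7)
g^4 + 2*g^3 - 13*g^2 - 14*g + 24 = (g - 3)*(g - 1)*(g + 2)*(g + 4)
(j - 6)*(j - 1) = j^2 - 7*j + 6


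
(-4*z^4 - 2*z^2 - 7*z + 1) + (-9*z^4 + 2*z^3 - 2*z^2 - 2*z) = -13*z^4 + 2*z^3 - 4*z^2 - 9*z + 1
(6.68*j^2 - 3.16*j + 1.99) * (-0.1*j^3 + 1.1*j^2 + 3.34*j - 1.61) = -0.668*j^5 + 7.664*j^4 + 18.6362*j^3 - 19.1202*j^2 + 11.7342*j - 3.2039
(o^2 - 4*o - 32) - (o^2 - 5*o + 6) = o - 38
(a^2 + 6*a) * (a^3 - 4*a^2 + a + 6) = a^5 + 2*a^4 - 23*a^3 + 12*a^2 + 36*a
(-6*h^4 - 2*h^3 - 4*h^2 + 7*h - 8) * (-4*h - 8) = 24*h^5 + 56*h^4 + 32*h^3 + 4*h^2 - 24*h + 64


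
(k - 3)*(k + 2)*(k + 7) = k^3 + 6*k^2 - 13*k - 42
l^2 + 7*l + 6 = (l + 1)*(l + 6)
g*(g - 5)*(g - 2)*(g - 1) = g^4 - 8*g^3 + 17*g^2 - 10*g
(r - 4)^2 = r^2 - 8*r + 16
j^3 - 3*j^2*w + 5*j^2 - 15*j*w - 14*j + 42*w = (j - 2)*(j + 7)*(j - 3*w)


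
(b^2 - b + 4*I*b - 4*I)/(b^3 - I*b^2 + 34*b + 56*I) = (b - 1)/(b^2 - 5*I*b + 14)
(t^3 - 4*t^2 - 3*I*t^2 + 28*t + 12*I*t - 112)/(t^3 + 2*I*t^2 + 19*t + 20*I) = (t^3 + t^2*(-4 - 3*I) + t*(28 + 12*I) - 112)/(t^3 + 2*I*t^2 + 19*t + 20*I)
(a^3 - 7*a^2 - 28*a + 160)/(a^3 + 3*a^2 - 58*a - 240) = (a - 4)/(a + 6)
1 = 1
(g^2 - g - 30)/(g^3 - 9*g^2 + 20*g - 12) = (g + 5)/(g^2 - 3*g + 2)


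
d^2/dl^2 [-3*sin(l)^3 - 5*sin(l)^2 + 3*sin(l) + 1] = 27*sin(l)^3 + 20*sin(l)^2 - 21*sin(l) - 10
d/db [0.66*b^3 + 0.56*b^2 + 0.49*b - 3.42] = 1.98*b^2 + 1.12*b + 0.49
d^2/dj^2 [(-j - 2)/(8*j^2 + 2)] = 4*(-16*j^2*(j + 2) + (3*j + 2)*(4*j^2 + 1))/(4*j^2 + 1)^3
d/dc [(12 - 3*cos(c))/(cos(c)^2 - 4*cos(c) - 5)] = 3*(sin(c)^2 + 8*cos(c) - 22)*sin(c)/(sin(c)^2 + 4*cos(c) + 4)^2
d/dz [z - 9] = 1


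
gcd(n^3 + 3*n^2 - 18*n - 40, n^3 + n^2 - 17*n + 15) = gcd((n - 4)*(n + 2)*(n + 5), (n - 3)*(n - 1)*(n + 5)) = n + 5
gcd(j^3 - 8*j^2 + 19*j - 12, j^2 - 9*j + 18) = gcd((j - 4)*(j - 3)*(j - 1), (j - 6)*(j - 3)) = j - 3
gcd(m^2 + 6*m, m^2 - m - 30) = 1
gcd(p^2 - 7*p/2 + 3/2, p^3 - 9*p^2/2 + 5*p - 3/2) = p^2 - 7*p/2 + 3/2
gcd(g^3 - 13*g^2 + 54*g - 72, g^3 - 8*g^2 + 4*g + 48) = g^2 - 10*g + 24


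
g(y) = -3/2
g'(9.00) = 0.00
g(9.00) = -1.50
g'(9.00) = 0.00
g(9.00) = -1.50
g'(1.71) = 0.00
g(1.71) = -1.50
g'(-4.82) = 0.00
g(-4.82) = -1.50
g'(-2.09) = 0.00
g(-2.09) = -1.50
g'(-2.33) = 0.00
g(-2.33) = -1.50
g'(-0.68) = 0.00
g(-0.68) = -1.50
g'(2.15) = 0.00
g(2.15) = -1.50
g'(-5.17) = 0.00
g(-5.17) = -1.50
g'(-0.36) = 0.00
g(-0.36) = -1.50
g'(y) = 0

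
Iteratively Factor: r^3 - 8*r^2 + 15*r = (r)*(r^2 - 8*r + 15) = r*(r - 5)*(r - 3)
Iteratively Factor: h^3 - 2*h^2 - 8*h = (h - 4)*(h^2 + 2*h) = (h - 4)*(h + 2)*(h)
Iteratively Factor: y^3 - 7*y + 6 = (y + 3)*(y^2 - 3*y + 2) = (y - 1)*(y + 3)*(y - 2)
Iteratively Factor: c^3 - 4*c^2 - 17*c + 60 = (c - 5)*(c^2 + c - 12) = (c - 5)*(c + 4)*(c - 3)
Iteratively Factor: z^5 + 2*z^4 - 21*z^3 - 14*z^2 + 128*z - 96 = (z + 4)*(z^4 - 2*z^3 - 13*z^2 + 38*z - 24) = (z - 3)*(z + 4)*(z^3 + z^2 - 10*z + 8) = (z - 3)*(z - 1)*(z + 4)*(z^2 + 2*z - 8) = (z - 3)*(z - 2)*(z - 1)*(z + 4)*(z + 4)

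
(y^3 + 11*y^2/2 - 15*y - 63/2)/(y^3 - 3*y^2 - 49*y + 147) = (y + 3/2)/(y - 7)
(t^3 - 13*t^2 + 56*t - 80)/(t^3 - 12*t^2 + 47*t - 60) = (t - 4)/(t - 3)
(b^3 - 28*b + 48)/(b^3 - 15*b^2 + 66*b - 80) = (b^2 + 2*b - 24)/(b^2 - 13*b + 40)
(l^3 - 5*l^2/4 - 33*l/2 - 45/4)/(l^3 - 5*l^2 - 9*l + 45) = (l + 3/4)/(l - 3)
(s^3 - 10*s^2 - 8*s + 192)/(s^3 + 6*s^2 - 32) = (s^2 - 14*s + 48)/(s^2 + 2*s - 8)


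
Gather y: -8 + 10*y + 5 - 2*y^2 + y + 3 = -2*y^2 + 11*y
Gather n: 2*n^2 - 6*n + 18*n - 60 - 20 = 2*n^2 + 12*n - 80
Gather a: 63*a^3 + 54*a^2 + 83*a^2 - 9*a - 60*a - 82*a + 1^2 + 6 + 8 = 63*a^3 + 137*a^2 - 151*a + 15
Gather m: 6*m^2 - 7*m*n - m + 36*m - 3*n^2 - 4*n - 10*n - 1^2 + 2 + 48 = 6*m^2 + m*(35 - 7*n) - 3*n^2 - 14*n + 49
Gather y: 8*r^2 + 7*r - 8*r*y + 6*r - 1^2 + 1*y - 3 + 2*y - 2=8*r^2 + 13*r + y*(3 - 8*r) - 6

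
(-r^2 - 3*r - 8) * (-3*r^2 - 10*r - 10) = 3*r^4 + 19*r^3 + 64*r^2 + 110*r + 80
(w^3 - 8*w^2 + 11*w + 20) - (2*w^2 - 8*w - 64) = w^3 - 10*w^2 + 19*w + 84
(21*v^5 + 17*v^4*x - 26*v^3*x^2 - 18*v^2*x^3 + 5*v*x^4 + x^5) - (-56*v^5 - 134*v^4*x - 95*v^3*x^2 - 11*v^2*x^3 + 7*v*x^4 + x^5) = 77*v^5 + 151*v^4*x + 69*v^3*x^2 - 7*v^2*x^3 - 2*v*x^4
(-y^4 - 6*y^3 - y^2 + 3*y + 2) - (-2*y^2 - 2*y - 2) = -y^4 - 6*y^3 + y^2 + 5*y + 4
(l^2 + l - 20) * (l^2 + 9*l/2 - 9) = l^4 + 11*l^3/2 - 49*l^2/2 - 99*l + 180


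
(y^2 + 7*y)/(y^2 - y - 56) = y/(y - 8)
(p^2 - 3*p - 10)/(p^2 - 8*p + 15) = (p + 2)/(p - 3)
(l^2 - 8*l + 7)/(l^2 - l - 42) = (l - 1)/(l + 6)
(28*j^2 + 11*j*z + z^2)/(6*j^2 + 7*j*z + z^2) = (28*j^2 + 11*j*z + z^2)/(6*j^2 + 7*j*z + z^2)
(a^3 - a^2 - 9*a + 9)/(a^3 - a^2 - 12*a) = (a^2 - 4*a + 3)/(a*(a - 4))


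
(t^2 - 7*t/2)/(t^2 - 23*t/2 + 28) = t/(t - 8)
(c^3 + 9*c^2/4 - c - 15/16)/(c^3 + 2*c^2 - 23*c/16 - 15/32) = 2*(2*c + 1)/(4*c + 1)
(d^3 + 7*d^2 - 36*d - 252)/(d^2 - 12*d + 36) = (d^2 + 13*d + 42)/(d - 6)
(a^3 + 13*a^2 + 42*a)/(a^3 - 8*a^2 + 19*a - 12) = a*(a^2 + 13*a + 42)/(a^3 - 8*a^2 + 19*a - 12)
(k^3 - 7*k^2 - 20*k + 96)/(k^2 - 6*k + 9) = (k^2 - 4*k - 32)/(k - 3)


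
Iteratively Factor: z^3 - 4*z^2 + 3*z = (z - 1)*(z^2 - 3*z) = z*(z - 1)*(z - 3)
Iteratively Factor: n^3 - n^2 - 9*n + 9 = (n + 3)*(n^2 - 4*n + 3) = (n - 3)*(n + 3)*(n - 1)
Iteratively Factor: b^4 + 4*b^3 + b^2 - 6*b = (b + 2)*(b^3 + 2*b^2 - 3*b) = (b + 2)*(b + 3)*(b^2 - b) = b*(b + 2)*(b + 3)*(b - 1)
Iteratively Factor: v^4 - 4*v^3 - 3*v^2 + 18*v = (v - 3)*(v^3 - v^2 - 6*v) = (v - 3)^2*(v^2 + 2*v) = v*(v - 3)^2*(v + 2)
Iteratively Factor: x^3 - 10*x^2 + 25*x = (x)*(x^2 - 10*x + 25) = x*(x - 5)*(x - 5)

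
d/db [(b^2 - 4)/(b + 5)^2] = 10*b/(b + 5)^3 + 8/(b + 5)^3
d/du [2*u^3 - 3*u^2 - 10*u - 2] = 6*u^2 - 6*u - 10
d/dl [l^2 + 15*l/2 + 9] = 2*l + 15/2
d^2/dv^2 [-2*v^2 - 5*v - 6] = -4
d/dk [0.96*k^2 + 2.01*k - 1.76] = 1.92*k + 2.01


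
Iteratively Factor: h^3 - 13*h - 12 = (h + 1)*(h^2 - h - 12) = (h + 1)*(h + 3)*(h - 4)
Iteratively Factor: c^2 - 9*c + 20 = (c - 5)*(c - 4)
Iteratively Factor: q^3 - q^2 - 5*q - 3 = (q + 1)*(q^2 - 2*q - 3) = (q - 3)*(q + 1)*(q + 1)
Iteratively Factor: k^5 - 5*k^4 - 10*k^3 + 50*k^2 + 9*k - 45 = (k + 1)*(k^4 - 6*k^3 - 4*k^2 + 54*k - 45) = (k + 1)*(k + 3)*(k^3 - 9*k^2 + 23*k - 15) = (k - 5)*(k + 1)*(k + 3)*(k^2 - 4*k + 3) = (k - 5)*(k - 1)*(k + 1)*(k + 3)*(k - 3)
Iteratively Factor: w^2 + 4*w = (w)*(w + 4)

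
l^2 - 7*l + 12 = (l - 4)*(l - 3)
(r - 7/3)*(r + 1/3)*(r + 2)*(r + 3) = r^4 + 3*r^3 - 43*r^2/9 - 143*r/9 - 14/3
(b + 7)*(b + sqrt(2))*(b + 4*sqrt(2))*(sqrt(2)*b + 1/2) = sqrt(2)*b^4 + 7*sqrt(2)*b^3 + 21*b^3/2 + 21*sqrt(2)*b^2/2 + 147*b^2/2 + 4*b + 147*sqrt(2)*b/2 + 28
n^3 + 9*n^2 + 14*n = n*(n + 2)*(n + 7)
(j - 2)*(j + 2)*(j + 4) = j^3 + 4*j^2 - 4*j - 16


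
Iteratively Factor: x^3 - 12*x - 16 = (x - 4)*(x^2 + 4*x + 4) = (x - 4)*(x + 2)*(x + 2)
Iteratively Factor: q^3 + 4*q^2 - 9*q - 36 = (q + 3)*(q^2 + q - 12) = (q + 3)*(q + 4)*(q - 3)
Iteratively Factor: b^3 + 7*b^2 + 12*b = (b + 3)*(b^2 + 4*b) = (b + 3)*(b + 4)*(b)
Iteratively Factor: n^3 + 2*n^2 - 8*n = (n + 4)*(n^2 - 2*n) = n*(n + 4)*(n - 2)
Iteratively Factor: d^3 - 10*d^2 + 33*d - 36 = (d - 3)*(d^2 - 7*d + 12) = (d - 3)^2*(d - 4)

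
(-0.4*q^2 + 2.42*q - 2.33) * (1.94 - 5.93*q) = 2.372*q^3 - 15.1266*q^2 + 18.5117*q - 4.5202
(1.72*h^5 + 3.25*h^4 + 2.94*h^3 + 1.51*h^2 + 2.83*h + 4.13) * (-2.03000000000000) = -3.4916*h^5 - 6.5975*h^4 - 5.9682*h^3 - 3.0653*h^2 - 5.7449*h - 8.3839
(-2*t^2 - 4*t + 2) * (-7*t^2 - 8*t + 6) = 14*t^4 + 44*t^3 + 6*t^2 - 40*t + 12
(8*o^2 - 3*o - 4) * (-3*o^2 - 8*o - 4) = -24*o^4 - 55*o^3 + 4*o^2 + 44*o + 16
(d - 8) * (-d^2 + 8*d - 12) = -d^3 + 16*d^2 - 76*d + 96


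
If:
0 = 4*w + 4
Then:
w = -1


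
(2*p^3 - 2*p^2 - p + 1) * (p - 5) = 2*p^4 - 12*p^3 + 9*p^2 + 6*p - 5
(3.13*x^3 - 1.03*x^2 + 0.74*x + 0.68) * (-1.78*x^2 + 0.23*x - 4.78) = -5.5714*x^5 + 2.5533*x^4 - 16.5155*x^3 + 3.8832*x^2 - 3.3808*x - 3.2504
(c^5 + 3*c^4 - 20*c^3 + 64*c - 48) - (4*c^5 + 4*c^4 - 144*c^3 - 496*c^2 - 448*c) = -3*c^5 - c^4 + 124*c^3 + 496*c^2 + 512*c - 48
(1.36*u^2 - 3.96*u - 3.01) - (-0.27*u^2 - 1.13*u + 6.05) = 1.63*u^2 - 2.83*u - 9.06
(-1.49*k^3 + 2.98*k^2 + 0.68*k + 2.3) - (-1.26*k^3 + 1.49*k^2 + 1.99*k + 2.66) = -0.23*k^3 + 1.49*k^2 - 1.31*k - 0.36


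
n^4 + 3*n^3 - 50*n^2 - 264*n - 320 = (n - 8)*(n + 2)*(n + 4)*(n + 5)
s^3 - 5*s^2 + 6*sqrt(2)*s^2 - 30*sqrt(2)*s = s*(s - 5)*(s + 6*sqrt(2))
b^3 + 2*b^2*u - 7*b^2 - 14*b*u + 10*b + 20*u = (b - 5)*(b - 2)*(b + 2*u)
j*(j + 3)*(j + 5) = j^3 + 8*j^2 + 15*j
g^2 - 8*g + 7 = (g - 7)*(g - 1)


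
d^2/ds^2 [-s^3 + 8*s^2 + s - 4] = 16 - 6*s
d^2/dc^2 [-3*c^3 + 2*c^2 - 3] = 4 - 18*c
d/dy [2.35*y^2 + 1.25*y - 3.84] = 4.7*y + 1.25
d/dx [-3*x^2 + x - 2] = 1 - 6*x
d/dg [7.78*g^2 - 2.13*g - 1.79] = 15.56*g - 2.13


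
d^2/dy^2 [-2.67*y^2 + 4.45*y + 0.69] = -5.34000000000000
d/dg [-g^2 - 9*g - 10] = -2*g - 9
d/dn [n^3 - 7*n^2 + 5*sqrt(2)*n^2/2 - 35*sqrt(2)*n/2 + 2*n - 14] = 3*n^2 - 14*n + 5*sqrt(2)*n - 35*sqrt(2)/2 + 2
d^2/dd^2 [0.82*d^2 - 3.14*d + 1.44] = 1.64000000000000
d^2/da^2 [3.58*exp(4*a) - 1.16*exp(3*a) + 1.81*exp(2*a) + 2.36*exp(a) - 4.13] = (57.28*exp(3*a) - 10.44*exp(2*a) + 7.24*exp(a) + 2.36)*exp(a)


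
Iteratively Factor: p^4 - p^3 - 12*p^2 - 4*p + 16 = (p + 2)*(p^3 - 3*p^2 - 6*p + 8) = (p + 2)^2*(p^2 - 5*p + 4) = (p - 1)*(p + 2)^2*(p - 4)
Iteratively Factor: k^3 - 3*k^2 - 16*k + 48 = (k - 4)*(k^2 + k - 12) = (k - 4)*(k - 3)*(k + 4)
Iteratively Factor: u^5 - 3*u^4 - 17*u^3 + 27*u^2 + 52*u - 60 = (u - 1)*(u^4 - 2*u^3 - 19*u^2 + 8*u + 60) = (u - 1)*(u + 3)*(u^3 - 5*u^2 - 4*u + 20) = (u - 2)*(u - 1)*(u + 3)*(u^2 - 3*u - 10) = (u - 5)*(u - 2)*(u - 1)*(u + 3)*(u + 2)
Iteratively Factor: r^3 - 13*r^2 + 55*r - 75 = (r - 5)*(r^2 - 8*r + 15) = (r - 5)*(r - 3)*(r - 5)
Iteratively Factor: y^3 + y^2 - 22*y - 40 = (y + 2)*(y^2 - y - 20) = (y + 2)*(y + 4)*(y - 5)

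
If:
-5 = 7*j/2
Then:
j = -10/7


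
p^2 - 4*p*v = p*(p - 4*v)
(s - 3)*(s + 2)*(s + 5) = s^3 + 4*s^2 - 11*s - 30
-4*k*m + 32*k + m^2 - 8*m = (-4*k + m)*(m - 8)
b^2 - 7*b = b*(b - 7)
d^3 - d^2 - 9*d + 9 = (d - 3)*(d - 1)*(d + 3)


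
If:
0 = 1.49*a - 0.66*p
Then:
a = 0.442953020134228*p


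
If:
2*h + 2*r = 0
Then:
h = -r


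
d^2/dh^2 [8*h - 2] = 0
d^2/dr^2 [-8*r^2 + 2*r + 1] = -16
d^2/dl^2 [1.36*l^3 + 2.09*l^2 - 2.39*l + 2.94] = 8.16*l + 4.18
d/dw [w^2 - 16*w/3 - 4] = 2*w - 16/3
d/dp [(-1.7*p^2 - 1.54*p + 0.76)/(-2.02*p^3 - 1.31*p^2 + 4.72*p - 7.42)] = (-3.434*p^4 - 6.2216*p^3 - 5.4358*p^2 + 27.2192*p + 7.8396)/(4.0804*p^6 + 5.2924*p^5 - 17.3527*p^4 + 17.6104*p^3 + 41.7188*p^2 - 70.0448*p + 55.0564)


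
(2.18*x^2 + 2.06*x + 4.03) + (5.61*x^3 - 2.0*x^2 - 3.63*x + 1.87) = 5.61*x^3 + 0.18*x^2 - 1.57*x + 5.9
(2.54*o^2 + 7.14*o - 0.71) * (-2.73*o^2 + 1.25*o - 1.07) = -6.9342*o^4 - 16.3172*o^3 + 8.1455*o^2 - 8.5273*o + 0.7597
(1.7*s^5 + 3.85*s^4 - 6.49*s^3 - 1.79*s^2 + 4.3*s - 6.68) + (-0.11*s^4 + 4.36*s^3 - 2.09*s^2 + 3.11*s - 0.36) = 1.7*s^5 + 3.74*s^4 - 2.13*s^3 - 3.88*s^2 + 7.41*s - 7.04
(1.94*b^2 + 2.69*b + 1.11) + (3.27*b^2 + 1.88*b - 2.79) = 5.21*b^2 + 4.57*b - 1.68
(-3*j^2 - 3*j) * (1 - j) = 3*j^3 - 3*j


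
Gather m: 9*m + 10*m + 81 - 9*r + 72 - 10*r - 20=19*m - 19*r + 133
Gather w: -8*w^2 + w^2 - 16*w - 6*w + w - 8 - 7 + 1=-7*w^2 - 21*w - 14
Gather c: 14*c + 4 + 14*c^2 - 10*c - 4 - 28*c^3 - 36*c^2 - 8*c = -28*c^3 - 22*c^2 - 4*c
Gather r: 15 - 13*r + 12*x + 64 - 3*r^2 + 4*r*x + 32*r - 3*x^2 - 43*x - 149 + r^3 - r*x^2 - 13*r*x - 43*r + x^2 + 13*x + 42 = r^3 - 3*r^2 + r*(-x^2 - 9*x - 24) - 2*x^2 - 18*x - 28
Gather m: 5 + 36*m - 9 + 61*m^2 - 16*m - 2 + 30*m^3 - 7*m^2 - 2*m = 30*m^3 + 54*m^2 + 18*m - 6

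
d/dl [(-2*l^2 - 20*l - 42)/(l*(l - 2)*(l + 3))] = 2*(l^2 + 14*l - 14)/(l^2*(l^2 - 4*l + 4))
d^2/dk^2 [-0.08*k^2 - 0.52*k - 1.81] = -0.160000000000000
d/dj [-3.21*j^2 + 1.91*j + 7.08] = 1.91 - 6.42*j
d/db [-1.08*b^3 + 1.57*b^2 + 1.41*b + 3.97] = -3.24*b^2 + 3.14*b + 1.41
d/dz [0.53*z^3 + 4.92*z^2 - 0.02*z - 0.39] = 1.59*z^2 + 9.84*z - 0.02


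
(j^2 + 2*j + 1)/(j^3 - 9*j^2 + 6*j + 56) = (j^2 + 2*j + 1)/(j^3 - 9*j^2 + 6*j + 56)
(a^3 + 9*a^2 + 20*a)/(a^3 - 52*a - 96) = a*(a^2 + 9*a + 20)/(a^3 - 52*a - 96)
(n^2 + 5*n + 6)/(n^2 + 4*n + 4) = (n + 3)/(n + 2)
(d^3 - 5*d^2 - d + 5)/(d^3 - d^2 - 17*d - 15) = (d - 1)/(d + 3)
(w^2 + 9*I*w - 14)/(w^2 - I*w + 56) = (w + 2*I)/(w - 8*I)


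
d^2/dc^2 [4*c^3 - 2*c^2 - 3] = 24*c - 4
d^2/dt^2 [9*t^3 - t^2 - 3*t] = 54*t - 2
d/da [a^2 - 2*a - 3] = 2*a - 2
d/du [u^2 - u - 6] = 2*u - 1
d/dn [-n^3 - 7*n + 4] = -3*n^2 - 7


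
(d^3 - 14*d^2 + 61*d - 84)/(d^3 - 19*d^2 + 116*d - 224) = (d - 3)/(d - 8)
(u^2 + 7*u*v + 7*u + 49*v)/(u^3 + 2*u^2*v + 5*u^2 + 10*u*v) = (u^2 + 7*u*v + 7*u + 49*v)/(u*(u^2 + 2*u*v + 5*u + 10*v))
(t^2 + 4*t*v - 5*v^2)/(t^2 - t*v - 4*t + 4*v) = (t + 5*v)/(t - 4)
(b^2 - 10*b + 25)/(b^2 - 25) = (b - 5)/(b + 5)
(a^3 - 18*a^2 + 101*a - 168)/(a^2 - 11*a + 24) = a - 7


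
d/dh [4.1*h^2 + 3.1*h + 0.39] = 8.2*h + 3.1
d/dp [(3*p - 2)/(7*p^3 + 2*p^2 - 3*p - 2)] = 2*(-21*p^3 + 18*p^2 + 4*p - 6)/(49*p^6 + 28*p^5 - 38*p^4 - 40*p^3 + p^2 + 12*p + 4)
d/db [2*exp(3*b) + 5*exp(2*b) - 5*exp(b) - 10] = (6*exp(2*b) + 10*exp(b) - 5)*exp(b)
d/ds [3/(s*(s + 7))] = 3*(-2*s - 7)/(s^2*(s^2 + 14*s + 49))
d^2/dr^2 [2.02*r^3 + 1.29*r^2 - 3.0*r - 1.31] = 12.12*r + 2.58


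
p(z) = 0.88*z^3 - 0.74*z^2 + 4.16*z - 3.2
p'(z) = 2.64*z^2 - 1.48*z + 4.16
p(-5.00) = -152.50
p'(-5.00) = 77.56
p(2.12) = 10.68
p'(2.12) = 12.89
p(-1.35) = -12.33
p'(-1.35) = 10.97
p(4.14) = 63.78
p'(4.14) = 43.28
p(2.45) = 15.49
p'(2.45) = 16.38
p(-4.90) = -144.88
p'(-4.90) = 74.80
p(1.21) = 2.31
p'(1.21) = 6.23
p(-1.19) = -10.68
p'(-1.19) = 9.66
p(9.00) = 615.82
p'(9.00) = 204.68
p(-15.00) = -3202.10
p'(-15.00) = 620.36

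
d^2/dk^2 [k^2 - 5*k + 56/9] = 2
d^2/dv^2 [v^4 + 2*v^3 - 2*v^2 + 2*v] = 12*v^2 + 12*v - 4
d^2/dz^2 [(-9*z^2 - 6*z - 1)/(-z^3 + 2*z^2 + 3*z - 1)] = 2*(9*z^6 + 18*z^5 + 51*z^4 - 91*z^3 + 21*z^2 + 51*z + 38)/(z^9 - 6*z^8 + 3*z^7 + 31*z^6 - 21*z^5 - 60*z^4 + 12*z^3 + 21*z^2 - 9*z + 1)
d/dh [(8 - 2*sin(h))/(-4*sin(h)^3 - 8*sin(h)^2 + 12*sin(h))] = (-sin(h)^3 + 5*sin(h)^2 + 8*sin(h) - 6)*cos(h)/((sin(h) - 1)^2*(sin(h) + 3)^2*sin(h)^2)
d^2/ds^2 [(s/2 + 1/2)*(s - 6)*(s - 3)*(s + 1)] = 6*s^2 - 21*s + 1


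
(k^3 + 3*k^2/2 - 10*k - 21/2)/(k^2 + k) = k + 1/2 - 21/(2*k)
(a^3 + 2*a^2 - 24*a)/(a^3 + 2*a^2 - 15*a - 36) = a*(a + 6)/(a^2 + 6*a + 9)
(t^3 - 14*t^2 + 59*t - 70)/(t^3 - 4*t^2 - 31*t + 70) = (t - 5)/(t + 5)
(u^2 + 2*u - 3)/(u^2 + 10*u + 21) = (u - 1)/(u + 7)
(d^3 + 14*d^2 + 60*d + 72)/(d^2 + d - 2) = (d^2 + 12*d + 36)/(d - 1)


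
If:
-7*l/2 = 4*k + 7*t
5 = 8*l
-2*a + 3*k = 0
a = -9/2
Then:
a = -9/2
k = -3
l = 5/8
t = 157/112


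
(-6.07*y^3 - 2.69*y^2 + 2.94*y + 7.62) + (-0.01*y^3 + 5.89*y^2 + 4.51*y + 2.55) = -6.08*y^3 + 3.2*y^2 + 7.45*y + 10.17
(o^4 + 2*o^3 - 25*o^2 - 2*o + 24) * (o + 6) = o^5 + 8*o^4 - 13*o^3 - 152*o^2 + 12*o + 144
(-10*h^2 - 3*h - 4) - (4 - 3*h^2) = -7*h^2 - 3*h - 8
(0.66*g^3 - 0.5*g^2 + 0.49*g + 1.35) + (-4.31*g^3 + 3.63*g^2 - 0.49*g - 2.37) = -3.65*g^3 + 3.13*g^2 - 1.02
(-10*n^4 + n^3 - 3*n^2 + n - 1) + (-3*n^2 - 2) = -10*n^4 + n^3 - 6*n^2 + n - 3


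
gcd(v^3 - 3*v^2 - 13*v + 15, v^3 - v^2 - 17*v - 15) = v^2 - 2*v - 15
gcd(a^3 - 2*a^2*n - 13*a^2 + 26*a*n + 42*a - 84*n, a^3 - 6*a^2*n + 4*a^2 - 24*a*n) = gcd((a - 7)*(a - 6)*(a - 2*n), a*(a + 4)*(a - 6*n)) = 1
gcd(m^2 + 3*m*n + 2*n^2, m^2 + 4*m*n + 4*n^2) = m + 2*n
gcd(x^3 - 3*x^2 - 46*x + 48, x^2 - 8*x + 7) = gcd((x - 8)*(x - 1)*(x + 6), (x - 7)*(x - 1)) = x - 1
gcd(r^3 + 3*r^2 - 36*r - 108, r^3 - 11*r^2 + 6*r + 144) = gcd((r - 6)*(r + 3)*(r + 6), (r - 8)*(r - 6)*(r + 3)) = r^2 - 3*r - 18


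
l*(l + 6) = l^2 + 6*l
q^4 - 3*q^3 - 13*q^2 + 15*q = q*(q - 5)*(q - 1)*(q + 3)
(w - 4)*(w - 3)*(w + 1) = w^3 - 6*w^2 + 5*w + 12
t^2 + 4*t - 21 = (t - 3)*(t + 7)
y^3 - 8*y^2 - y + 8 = (y - 8)*(y - 1)*(y + 1)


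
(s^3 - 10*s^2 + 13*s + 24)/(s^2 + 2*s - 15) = (s^2 - 7*s - 8)/(s + 5)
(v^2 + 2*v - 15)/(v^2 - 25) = (v - 3)/(v - 5)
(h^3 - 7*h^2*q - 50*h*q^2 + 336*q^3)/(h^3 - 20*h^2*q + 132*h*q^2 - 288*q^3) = (-h - 7*q)/(-h + 6*q)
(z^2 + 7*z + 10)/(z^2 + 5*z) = (z + 2)/z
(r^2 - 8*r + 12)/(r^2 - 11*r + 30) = (r - 2)/(r - 5)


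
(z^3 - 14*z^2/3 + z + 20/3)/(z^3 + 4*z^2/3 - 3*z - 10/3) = (z - 4)/(z + 2)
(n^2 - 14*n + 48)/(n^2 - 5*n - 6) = (n - 8)/(n + 1)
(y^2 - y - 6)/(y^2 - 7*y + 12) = (y + 2)/(y - 4)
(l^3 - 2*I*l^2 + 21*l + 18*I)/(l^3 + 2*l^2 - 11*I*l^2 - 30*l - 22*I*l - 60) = (l^2 + 4*I*l - 3)/(l^2 + l*(2 - 5*I) - 10*I)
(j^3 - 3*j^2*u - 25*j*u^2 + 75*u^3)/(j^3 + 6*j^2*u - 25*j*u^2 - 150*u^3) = (j - 3*u)/(j + 6*u)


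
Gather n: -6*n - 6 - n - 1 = -7*n - 7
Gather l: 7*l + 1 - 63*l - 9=-56*l - 8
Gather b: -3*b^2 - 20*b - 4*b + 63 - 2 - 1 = -3*b^2 - 24*b + 60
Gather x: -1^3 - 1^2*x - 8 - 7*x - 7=-8*x - 16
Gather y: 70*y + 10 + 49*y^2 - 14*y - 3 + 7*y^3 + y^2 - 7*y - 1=7*y^3 + 50*y^2 + 49*y + 6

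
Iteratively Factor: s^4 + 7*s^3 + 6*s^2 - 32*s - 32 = (s - 2)*(s^3 + 9*s^2 + 24*s + 16) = (s - 2)*(s + 4)*(s^2 + 5*s + 4) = (s - 2)*(s + 4)^2*(s + 1)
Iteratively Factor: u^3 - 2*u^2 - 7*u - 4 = (u + 1)*(u^2 - 3*u - 4) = (u + 1)^2*(u - 4)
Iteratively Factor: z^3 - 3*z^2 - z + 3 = (z - 1)*(z^2 - 2*z - 3) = (z - 3)*(z - 1)*(z + 1)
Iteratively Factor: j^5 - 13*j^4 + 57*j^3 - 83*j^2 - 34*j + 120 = (j - 3)*(j^4 - 10*j^3 + 27*j^2 - 2*j - 40) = (j - 3)*(j - 2)*(j^3 - 8*j^2 + 11*j + 20) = (j - 5)*(j - 3)*(j - 2)*(j^2 - 3*j - 4) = (j - 5)*(j - 3)*(j - 2)*(j + 1)*(j - 4)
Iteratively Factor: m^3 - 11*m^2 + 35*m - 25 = (m - 1)*(m^2 - 10*m + 25) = (m - 5)*(m - 1)*(m - 5)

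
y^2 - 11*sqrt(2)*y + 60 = (y - 6*sqrt(2))*(y - 5*sqrt(2))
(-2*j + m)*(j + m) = -2*j^2 - j*m + m^2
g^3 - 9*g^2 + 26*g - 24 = (g - 4)*(g - 3)*(g - 2)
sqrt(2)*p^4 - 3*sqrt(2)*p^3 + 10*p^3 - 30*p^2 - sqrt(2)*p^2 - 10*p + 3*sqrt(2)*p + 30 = (p - 3)*(p - 1)*(p + 5*sqrt(2))*(sqrt(2)*p + sqrt(2))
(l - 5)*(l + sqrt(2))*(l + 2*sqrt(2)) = l^3 - 5*l^2 + 3*sqrt(2)*l^2 - 15*sqrt(2)*l + 4*l - 20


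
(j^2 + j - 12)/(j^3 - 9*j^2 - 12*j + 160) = (j - 3)/(j^2 - 13*j + 40)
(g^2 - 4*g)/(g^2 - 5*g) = (g - 4)/(g - 5)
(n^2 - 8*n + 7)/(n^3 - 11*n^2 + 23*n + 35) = (n - 1)/(n^2 - 4*n - 5)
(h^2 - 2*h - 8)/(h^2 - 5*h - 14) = (h - 4)/(h - 7)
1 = 1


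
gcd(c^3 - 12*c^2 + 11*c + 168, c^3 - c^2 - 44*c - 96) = c^2 - 5*c - 24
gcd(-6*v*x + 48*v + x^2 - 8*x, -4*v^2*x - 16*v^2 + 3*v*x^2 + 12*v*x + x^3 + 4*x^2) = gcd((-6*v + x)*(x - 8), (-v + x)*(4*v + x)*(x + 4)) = 1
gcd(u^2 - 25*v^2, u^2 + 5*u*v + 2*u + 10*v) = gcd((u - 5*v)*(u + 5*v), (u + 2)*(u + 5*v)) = u + 5*v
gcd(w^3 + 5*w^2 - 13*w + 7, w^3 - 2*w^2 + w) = w^2 - 2*w + 1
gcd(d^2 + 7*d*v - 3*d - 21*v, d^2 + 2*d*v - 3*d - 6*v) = d - 3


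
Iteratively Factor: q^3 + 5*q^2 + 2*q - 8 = (q + 4)*(q^2 + q - 2) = (q - 1)*(q + 4)*(q + 2)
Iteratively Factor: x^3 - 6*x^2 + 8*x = (x - 4)*(x^2 - 2*x) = (x - 4)*(x - 2)*(x)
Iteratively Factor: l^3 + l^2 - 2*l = (l + 2)*(l^2 - l) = l*(l + 2)*(l - 1)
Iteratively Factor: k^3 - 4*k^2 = (k)*(k^2 - 4*k) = k^2*(k - 4)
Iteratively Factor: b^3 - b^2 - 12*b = (b - 4)*(b^2 + 3*b) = (b - 4)*(b + 3)*(b)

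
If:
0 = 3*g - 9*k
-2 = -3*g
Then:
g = 2/3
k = 2/9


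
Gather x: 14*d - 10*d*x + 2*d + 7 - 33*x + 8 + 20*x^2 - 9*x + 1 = 16*d + 20*x^2 + x*(-10*d - 42) + 16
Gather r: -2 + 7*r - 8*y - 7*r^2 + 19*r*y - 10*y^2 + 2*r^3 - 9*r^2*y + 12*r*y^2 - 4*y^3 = 2*r^3 + r^2*(-9*y - 7) + r*(12*y^2 + 19*y + 7) - 4*y^3 - 10*y^2 - 8*y - 2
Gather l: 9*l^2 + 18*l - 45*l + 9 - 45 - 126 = 9*l^2 - 27*l - 162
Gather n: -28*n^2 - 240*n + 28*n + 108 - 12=-28*n^2 - 212*n + 96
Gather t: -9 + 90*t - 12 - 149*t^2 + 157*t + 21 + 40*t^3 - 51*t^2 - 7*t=40*t^3 - 200*t^2 + 240*t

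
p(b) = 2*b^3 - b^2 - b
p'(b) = 6*b^2 - 2*b - 1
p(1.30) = 1.40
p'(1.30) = 6.54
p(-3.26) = -76.66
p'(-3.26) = 69.29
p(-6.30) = -533.48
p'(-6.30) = 249.74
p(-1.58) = -8.81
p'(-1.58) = 17.14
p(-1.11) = -2.86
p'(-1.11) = 8.61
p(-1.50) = -7.50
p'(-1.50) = 15.50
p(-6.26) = -523.56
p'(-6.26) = 246.65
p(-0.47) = 0.04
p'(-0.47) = 1.27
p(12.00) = 3300.00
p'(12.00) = 839.00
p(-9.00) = -1530.00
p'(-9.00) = 503.00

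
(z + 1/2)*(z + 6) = z^2 + 13*z/2 + 3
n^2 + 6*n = n*(n + 6)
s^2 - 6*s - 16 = (s - 8)*(s + 2)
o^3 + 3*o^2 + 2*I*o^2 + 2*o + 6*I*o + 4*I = (o + 1)*(o + 2)*(o + 2*I)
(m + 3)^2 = m^2 + 6*m + 9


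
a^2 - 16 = (a - 4)*(a + 4)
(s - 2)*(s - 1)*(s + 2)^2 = s^4 + s^3 - 6*s^2 - 4*s + 8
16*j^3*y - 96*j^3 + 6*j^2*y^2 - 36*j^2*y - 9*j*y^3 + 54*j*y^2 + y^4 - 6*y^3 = (-8*j + y)*(-2*j + y)*(j + y)*(y - 6)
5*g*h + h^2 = h*(5*g + h)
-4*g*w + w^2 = w*(-4*g + w)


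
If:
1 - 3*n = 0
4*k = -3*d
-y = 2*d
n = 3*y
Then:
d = -1/18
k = 1/24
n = 1/3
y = 1/9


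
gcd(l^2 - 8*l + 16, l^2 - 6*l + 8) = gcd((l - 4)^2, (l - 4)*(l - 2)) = l - 4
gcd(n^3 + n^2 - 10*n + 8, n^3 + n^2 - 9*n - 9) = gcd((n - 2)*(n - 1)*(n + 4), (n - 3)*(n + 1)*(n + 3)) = 1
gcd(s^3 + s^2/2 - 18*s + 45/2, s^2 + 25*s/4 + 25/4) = s + 5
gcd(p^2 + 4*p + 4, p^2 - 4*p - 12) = p + 2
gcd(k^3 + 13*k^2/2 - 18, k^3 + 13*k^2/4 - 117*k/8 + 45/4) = k^2 + 9*k/2 - 9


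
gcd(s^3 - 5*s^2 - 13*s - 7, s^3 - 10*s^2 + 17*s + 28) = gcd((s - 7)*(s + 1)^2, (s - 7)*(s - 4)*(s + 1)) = s^2 - 6*s - 7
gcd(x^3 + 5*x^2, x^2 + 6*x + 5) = x + 5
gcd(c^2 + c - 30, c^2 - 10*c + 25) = c - 5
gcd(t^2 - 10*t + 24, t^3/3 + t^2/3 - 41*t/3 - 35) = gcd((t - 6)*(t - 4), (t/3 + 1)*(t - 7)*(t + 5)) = 1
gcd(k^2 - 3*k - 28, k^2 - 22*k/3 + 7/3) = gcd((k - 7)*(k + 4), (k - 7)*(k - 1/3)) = k - 7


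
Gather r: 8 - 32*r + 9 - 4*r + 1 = 18 - 36*r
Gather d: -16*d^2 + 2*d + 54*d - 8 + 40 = -16*d^2 + 56*d + 32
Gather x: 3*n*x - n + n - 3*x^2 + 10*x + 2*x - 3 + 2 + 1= -3*x^2 + x*(3*n + 12)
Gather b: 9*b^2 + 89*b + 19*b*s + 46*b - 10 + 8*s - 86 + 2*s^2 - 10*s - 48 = 9*b^2 + b*(19*s + 135) + 2*s^2 - 2*s - 144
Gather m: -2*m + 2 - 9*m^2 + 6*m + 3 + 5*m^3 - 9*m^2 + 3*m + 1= 5*m^3 - 18*m^2 + 7*m + 6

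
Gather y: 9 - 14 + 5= 0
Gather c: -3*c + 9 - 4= 5 - 3*c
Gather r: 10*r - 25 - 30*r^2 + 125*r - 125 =-30*r^2 + 135*r - 150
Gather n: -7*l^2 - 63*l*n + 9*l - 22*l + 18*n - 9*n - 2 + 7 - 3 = -7*l^2 - 13*l + n*(9 - 63*l) + 2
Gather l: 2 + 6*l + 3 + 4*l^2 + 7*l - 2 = 4*l^2 + 13*l + 3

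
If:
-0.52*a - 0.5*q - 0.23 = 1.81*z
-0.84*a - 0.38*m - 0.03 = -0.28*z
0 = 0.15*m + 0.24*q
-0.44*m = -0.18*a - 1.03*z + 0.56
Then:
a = 1.04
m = -3.10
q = 1.94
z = -0.96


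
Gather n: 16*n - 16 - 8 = 16*n - 24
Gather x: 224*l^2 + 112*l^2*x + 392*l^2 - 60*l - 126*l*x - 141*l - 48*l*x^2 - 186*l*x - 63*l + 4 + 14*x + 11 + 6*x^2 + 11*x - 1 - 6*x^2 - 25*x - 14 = 616*l^2 - 48*l*x^2 - 264*l + x*(112*l^2 - 312*l)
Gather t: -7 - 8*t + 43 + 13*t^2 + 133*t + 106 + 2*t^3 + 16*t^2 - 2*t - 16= 2*t^3 + 29*t^2 + 123*t + 126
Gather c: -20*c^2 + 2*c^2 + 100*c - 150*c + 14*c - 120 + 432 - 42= -18*c^2 - 36*c + 270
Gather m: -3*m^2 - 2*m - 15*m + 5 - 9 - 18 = -3*m^2 - 17*m - 22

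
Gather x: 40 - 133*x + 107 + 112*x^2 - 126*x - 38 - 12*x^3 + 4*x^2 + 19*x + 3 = -12*x^3 + 116*x^2 - 240*x + 112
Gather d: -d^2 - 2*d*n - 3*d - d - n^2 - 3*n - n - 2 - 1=-d^2 + d*(-2*n - 4) - n^2 - 4*n - 3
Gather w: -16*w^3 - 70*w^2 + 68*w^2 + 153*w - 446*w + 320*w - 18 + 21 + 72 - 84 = -16*w^3 - 2*w^2 + 27*w - 9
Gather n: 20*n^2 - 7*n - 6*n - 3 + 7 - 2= 20*n^2 - 13*n + 2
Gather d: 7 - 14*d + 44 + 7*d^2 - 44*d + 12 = 7*d^2 - 58*d + 63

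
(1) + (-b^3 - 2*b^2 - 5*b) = -b^3 - 2*b^2 - 5*b + 1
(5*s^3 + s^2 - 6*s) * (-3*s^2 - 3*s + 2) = -15*s^5 - 18*s^4 + 25*s^3 + 20*s^2 - 12*s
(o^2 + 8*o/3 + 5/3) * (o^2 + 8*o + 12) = o^4 + 32*o^3/3 + 35*o^2 + 136*o/3 + 20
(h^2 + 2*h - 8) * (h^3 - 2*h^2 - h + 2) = h^5 - 13*h^3 + 16*h^2 + 12*h - 16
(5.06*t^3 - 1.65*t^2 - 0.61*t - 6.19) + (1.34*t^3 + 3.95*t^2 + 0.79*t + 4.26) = 6.4*t^3 + 2.3*t^2 + 0.18*t - 1.93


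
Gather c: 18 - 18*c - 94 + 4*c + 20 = -14*c - 56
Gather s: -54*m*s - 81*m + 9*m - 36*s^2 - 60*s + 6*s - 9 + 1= -72*m - 36*s^2 + s*(-54*m - 54) - 8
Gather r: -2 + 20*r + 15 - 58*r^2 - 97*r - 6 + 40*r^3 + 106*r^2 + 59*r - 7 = 40*r^3 + 48*r^2 - 18*r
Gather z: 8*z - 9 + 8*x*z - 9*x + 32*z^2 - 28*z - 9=-9*x + 32*z^2 + z*(8*x - 20) - 18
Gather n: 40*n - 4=40*n - 4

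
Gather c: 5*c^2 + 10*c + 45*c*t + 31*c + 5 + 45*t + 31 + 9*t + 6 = 5*c^2 + c*(45*t + 41) + 54*t + 42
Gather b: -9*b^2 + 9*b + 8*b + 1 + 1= -9*b^2 + 17*b + 2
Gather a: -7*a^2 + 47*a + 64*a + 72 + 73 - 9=-7*a^2 + 111*a + 136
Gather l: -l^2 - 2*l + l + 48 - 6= -l^2 - l + 42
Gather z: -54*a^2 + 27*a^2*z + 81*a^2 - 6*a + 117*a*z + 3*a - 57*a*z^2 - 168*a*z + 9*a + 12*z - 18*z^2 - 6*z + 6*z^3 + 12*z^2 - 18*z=27*a^2 + 6*a + 6*z^3 + z^2*(-57*a - 6) + z*(27*a^2 - 51*a - 12)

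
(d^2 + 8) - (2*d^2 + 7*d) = -d^2 - 7*d + 8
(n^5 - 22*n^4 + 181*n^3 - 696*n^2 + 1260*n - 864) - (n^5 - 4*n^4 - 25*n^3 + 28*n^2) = -18*n^4 + 206*n^3 - 724*n^2 + 1260*n - 864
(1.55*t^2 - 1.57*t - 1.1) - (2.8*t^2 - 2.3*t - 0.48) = -1.25*t^2 + 0.73*t - 0.62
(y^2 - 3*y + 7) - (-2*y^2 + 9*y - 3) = 3*y^2 - 12*y + 10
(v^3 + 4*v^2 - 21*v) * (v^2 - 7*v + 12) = v^5 - 3*v^4 - 37*v^3 + 195*v^2 - 252*v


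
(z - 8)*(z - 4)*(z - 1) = z^3 - 13*z^2 + 44*z - 32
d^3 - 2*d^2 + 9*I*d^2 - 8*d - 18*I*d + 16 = (d - 2)*(d + I)*(d + 8*I)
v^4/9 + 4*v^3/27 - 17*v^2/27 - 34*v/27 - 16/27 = (v/3 + 1/3)^2*(v - 8/3)*(v + 2)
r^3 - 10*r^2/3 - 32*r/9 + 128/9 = (r - 8/3)^2*(r + 2)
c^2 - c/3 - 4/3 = (c - 4/3)*(c + 1)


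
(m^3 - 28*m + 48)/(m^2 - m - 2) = (m^2 + 2*m - 24)/(m + 1)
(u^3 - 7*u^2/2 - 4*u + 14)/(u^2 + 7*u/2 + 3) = (2*u^2 - 11*u + 14)/(2*u + 3)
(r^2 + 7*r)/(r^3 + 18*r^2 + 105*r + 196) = r/(r^2 + 11*r + 28)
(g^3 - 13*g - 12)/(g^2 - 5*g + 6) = (g^3 - 13*g - 12)/(g^2 - 5*g + 6)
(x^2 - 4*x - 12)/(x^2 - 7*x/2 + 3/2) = 2*(x^2 - 4*x - 12)/(2*x^2 - 7*x + 3)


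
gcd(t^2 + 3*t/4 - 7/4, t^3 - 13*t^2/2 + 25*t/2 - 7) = t - 1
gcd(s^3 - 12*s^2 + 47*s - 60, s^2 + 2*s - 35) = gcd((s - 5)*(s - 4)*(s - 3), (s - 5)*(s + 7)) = s - 5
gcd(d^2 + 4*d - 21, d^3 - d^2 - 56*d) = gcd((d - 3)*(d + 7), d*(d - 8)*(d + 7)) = d + 7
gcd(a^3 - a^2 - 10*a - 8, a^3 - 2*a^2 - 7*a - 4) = a^2 - 3*a - 4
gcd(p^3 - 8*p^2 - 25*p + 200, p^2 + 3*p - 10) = p + 5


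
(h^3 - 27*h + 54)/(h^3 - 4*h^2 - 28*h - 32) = (-h^3 + 27*h - 54)/(-h^3 + 4*h^2 + 28*h + 32)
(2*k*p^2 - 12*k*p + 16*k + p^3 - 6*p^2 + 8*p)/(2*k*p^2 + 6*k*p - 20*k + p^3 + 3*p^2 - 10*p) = (p - 4)/(p + 5)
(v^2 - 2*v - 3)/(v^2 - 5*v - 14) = (-v^2 + 2*v + 3)/(-v^2 + 5*v + 14)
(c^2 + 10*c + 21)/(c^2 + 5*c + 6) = (c + 7)/(c + 2)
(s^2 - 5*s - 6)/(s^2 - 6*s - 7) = (s - 6)/(s - 7)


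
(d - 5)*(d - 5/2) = d^2 - 15*d/2 + 25/2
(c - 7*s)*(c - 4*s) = c^2 - 11*c*s + 28*s^2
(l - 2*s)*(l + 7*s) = l^2 + 5*l*s - 14*s^2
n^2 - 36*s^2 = (n - 6*s)*(n + 6*s)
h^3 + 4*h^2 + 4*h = h*(h + 2)^2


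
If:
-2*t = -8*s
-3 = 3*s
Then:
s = -1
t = -4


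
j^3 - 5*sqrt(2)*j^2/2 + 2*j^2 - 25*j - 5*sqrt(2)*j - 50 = (j + 2)*(j - 5*sqrt(2))*(j + 5*sqrt(2)/2)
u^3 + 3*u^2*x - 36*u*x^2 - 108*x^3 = (u - 6*x)*(u + 3*x)*(u + 6*x)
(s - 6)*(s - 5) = s^2 - 11*s + 30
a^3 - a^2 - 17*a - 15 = (a - 5)*(a + 1)*(a + 3)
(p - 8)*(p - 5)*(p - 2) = p^3 - 15*p^2 + 66*p - 80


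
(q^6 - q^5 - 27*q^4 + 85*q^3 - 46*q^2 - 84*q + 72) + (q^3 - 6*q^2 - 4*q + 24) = q^6 - q^5 - 27*q^4 + 86*q^3 - 52*q^2 - 88*q + 96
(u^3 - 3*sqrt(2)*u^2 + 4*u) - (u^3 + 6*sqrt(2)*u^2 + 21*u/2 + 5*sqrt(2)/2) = -9*sqrt(2)*u^2 - 13*u/2 - 5*sqrt(2)/2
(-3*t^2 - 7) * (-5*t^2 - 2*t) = 15*t^4 + 6*t^3 + 35*t^2 + 14*t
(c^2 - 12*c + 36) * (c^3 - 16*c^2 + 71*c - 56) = c^5 - 28*c^4 + 299*c^3 - 1484*c^2 + 3228*c - 2016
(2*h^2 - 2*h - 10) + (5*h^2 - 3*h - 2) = 7*h^2 - 5*h - 12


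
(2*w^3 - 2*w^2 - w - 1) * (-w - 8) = -2*w^4 - 14*w^3 + 17*w^2 + 9*w + 8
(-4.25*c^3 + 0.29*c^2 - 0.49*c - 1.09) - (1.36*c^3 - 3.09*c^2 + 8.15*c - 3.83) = -5.61*c^3 + 3.38*c^2 - 8.64*c + 2.74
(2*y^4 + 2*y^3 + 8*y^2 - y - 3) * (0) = 0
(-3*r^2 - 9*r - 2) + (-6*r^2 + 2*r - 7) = -9*r^2 - 7*r - 9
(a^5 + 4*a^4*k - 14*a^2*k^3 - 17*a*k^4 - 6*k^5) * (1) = a^5 + 4*a^4*k - 14*a^2*k^3 - 17*a*k^4 - 6*k^5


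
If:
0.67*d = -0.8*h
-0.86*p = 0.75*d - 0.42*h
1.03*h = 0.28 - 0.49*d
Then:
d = -0.75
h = 0.63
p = 0.96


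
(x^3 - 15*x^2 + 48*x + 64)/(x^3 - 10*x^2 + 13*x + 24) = (x - 8)/(x - 3)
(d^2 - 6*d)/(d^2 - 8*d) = (d - 6)/(d - 8)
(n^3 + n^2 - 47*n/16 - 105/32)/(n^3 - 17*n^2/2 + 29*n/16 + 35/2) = (n + 3/2)/(n - 8)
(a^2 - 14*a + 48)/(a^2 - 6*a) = (a - 8)/a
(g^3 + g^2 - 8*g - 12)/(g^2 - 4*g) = (g^3 + g^2 - 8*g - 12)/(g*(g - 4))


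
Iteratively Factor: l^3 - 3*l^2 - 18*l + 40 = (l - 5)*(l^2 + 2*l - 8) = (l - 5)*(l + 4)*(l - 2)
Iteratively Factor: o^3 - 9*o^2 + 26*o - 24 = (o - 4)*(o^2 - 5*o + 6) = (o - 4)*(o - 2)*(o - 3)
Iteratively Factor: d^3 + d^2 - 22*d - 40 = (d - 5)*(d^2 + 6*d + 8) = (d - 5)*(d + 2)*(d + 4)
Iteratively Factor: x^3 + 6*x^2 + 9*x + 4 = (x + 1)*(x^2 + 5*x + 4) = (x + 1)^2*(x + 4)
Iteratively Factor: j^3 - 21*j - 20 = (j + 1)*(j^2 - j - 20) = (j + 1)*(j + 4)*(j - 5)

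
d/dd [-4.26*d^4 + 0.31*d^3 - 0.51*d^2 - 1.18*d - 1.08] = -17.04*d^3 + 0.93*d^2 - 1.02*d - 1.18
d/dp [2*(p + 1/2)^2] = 4*p + 2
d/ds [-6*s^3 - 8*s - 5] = -18*s^2 - 8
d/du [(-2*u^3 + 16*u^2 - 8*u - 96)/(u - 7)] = 2*(-2*u^3 + 29*u^2 - 112*u + 76)/(u^2 - 14*u + 49)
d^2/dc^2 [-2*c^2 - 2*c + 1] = -4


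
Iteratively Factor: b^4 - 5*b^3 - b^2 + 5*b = (b + 1)*(b^3 - 6*b^2 + 5*b) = (b - 5)*(b + 1)*(b^2 - b) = (b - 5)*(b - 1)*(b + 1)*(b)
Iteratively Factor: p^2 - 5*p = (p)*(p - 5)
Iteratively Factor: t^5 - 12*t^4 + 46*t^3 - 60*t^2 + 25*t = (t - 1)*(t^4 - 11*t^3 + 35*t^2 - 25*t) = t*(t - 1)*(t^3 - 11*t^2 + 35*t - 25) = t*(t - 5)*(t - 1)*(t^2 - 6*t + 5) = t*(t - 5)*(t - 1)^2*(t - 5)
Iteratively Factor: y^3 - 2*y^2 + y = (y - 1)*(y^2 - y) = (y - 1)^2*(y)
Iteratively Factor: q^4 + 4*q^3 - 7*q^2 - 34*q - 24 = (q + 1)*(q^3 + 3*q^2 - 10*q - 24) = (q - 3)*(q + 1)*(q^2 + 6*q + 8) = (q - 3)*(q + 1)*(q + 4)*(q + 2)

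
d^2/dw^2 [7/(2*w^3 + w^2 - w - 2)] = 14*(-(6*w + 1)*(2*w^3 + w^2 - w - 2) + (6*w^2 + 2*w - 1)^2)/(2*w^3 + w^2 - w - 2)^3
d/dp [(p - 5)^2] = 2*p - 10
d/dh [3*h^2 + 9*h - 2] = 6*h + 9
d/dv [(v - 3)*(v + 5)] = 2*v + 2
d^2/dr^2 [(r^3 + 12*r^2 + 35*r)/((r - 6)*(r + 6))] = 2*(71*r^3 + 1296*r^2 + 7668*r + 15552)/(r^6 - 108*r^4 + 3888*r^2 - 46656)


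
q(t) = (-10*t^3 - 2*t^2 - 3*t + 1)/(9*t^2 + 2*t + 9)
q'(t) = (-18*t - 2)*(-10*t^3 - 2*t^2 - 3*t + 1)/(9*t^2 + 2*t + 9)^2 + (-30*t^2 - 4*t - 3)/(9*t^2 + 2*t + 9) = (-90*t^4 - 40*t^3 - 247*t^2 - 54*t - 29)/(81*t^4 + 36*t^3 + 166*t^2 + 36*t + 81)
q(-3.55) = 3.76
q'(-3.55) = -1.16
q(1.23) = -0.97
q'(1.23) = -1.19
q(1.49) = -1.28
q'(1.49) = -1.21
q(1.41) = -1.19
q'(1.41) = -1.21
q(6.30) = -6.86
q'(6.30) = -1.13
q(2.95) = -3.02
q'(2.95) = -1.17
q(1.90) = -1.78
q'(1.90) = -1.20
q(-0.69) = 0.45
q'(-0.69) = -0.82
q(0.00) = 0.11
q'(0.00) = -0.36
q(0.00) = 0.11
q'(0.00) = -0.36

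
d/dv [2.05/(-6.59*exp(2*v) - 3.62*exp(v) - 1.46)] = (27.019*exp(v) + 7.421)*exp(v)/(6.59*exp(2*v) + 3.62*exp(v) + 1.46)^2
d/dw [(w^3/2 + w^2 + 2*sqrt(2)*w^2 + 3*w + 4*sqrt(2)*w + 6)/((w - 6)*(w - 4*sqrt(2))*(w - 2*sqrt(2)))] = (-5*sqrt(2)*w^4 - 4*w^4 + 10*w^3 + 28*sqrt(2)*w^3 + 64*w^2 + 110*sqrt(2)*w^2 - 312*sqrt(2)*w - 120*w - 600*sqrt(2) - 384)/(w^6 - 12*sqrt(2)*w^5 - 12*w^5 + 140*w^4 + 144*sqrt(2)*w^4 - 1248*w^3 - 624*sqrt(2)*w^3 + 2304*sqrt(2)*w^2 + 4000*w^2 - 6912*sqrt(2)*w - 3072*w + 9216)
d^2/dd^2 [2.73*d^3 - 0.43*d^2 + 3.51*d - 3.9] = 16.38*d - 0.86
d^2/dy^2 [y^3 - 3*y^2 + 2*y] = 6*y - 6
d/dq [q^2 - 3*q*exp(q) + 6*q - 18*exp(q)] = -3*q*exp(q) + 2*q - 21*exp(q) + 6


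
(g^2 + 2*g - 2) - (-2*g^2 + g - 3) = 3*g^2 + g + 1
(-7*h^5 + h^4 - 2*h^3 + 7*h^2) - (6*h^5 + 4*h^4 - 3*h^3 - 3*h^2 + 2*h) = -13*h^5 - 3*h^4 + h^3 + 10*h^2 - 2*h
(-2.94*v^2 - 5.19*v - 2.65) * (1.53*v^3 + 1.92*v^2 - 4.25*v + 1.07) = -4.4982*v^5 - 13.5855*v^4 - 1.5243*v^3 + 13.8237*v^2 + 5.7092*v - 2.8355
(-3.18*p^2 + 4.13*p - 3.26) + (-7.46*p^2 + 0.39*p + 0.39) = -10.64*p^2 + 4.52*p - 2.87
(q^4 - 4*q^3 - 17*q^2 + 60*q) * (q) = q^5 - 4*q^4 - 17*q^3 + 60*q^2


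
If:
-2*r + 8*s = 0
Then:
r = 4*s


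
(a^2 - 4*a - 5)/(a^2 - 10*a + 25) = (a + 1)/(a - 5)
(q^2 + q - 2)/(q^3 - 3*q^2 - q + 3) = (q + 2)/(q^2 - 2*q - 3)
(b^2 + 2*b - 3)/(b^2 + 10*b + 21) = (b - 1)/(b + 7)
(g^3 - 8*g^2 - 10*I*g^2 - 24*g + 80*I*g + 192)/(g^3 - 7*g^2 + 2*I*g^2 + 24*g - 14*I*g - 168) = (g^2 + g*(-8 - 6*I) + 48*I)/(g^2 + g*(-7 + 6*I) - 42*I)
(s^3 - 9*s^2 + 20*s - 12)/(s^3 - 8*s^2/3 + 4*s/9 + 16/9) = 9*(s^2 - 7*s + 6)/(9*s^2 - 6*s - 8)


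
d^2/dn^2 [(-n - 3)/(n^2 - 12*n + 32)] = 2*(-4*(n - 6)^2*(n + 3) + 3*(n - 3)*(n^2 - 12*n + 32))/(n^2 - 12*n + 32)^3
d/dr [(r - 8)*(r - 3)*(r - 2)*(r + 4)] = 4*r^3 - 27*r^2 - 12*r + 136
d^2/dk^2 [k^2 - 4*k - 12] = 2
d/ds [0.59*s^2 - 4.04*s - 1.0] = 1.18*s - 4.04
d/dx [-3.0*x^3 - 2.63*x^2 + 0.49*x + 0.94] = -9.0*x^2 - 5.26*x + 0.49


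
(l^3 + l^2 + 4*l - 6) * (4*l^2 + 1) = 4*l^5 + 4*l^4 + 17*l^3 - 23*l^2 + 4*l - 6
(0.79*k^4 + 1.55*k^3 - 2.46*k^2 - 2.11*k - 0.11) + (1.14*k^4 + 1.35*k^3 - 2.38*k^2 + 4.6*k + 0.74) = 1.93*k^4 + 2.9*k^3 - 4.84*k^2 + 2.49*k + 0.63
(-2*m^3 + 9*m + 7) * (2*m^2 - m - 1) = -4*m^5 + 2*m^4 + 20*m^3 + 5*m^2 - 16*m - 7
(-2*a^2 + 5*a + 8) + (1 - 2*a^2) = -4*a^2 + 5*a + 9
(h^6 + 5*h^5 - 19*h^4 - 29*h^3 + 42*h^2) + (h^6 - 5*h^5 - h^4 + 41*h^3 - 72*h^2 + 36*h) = 2*h^6 - 20*h^4 + 12*h^3 - 30*h^2 + 36*h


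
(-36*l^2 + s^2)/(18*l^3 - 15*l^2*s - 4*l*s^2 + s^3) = (6*l + s)/(-3*l^2 + 2*l*s + s^2)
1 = 1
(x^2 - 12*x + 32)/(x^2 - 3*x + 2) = (x^2 - 12*x + 32)/(x^2 - 3*x + 2)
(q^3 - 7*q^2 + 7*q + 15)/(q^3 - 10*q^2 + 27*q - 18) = (q^2 - 4*q - 5)/(q^2 - 7*q + 6)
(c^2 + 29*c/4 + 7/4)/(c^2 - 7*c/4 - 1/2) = (c + 7)/(c - 2)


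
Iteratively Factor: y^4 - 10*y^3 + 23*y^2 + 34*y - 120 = (y - 5)*(y^3 - 5*y^2 - 2*y + 24) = (y - 5)*(y - 3)*(y^2 - 2*y - 8) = (y - 5)*(y - 4)*(y - 3)*(y + 2)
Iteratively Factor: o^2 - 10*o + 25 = (o - 5)*(o - 5)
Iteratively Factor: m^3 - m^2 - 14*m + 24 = (m + 4)*(m^2 - 5*m + 6) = (m - 3)*(m + 4)*(m - 2)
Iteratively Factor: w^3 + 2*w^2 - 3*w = (w)*(w^2 + 2*w - 3) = w*(w + 3)*(w - 1)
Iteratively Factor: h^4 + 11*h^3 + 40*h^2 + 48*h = (h + 4)*(h^3 + 7*h^2 + 12*h) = (h + 4)^2*(h^2 + 3*h) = h*(h + 4)^2*(h + 3)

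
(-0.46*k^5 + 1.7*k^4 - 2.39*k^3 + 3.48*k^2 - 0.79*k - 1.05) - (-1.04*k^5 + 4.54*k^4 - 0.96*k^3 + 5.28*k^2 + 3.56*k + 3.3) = 0.58*k^5 - 2.84*k^4 - 1.43*k^3 - 1.8*k^2 - 4.35*k - 4.35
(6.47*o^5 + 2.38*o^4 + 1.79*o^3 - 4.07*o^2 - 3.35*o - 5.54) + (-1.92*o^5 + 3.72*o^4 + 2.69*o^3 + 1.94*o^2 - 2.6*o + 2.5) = 4.55*o^5 + 6.1*o^4 + 4.48*o^3 - 2.13*o^2 - 5.95*o - 3.04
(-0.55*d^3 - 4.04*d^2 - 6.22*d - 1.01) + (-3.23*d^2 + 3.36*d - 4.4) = -0.55*d^3 - 7.27*d^2 - 2.86*d - 5.41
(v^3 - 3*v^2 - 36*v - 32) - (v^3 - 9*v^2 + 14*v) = 6*v^2 - 50*v - 32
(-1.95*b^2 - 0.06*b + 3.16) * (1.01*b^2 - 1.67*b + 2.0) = -1.9695*b^4 + 3.1959*b^3 - 0.6082*b^2 - 5.3972*b + 6.32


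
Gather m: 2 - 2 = 0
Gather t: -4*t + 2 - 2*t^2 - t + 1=-2*t^2 - 5*t + 3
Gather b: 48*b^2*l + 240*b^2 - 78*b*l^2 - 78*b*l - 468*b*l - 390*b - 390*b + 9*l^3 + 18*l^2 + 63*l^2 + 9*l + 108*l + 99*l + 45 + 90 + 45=b^2*(48*l + 240) + b*(-78*l^2 - 546*l - 780) + 9*l^3 + 81*l^2 + 216*l + 180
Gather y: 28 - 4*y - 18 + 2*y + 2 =12 - 2*y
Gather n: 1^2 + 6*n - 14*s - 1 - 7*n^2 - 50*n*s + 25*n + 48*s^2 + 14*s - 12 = -7*n^2 + n*(31 - 50*s) + 48*s^2 - 12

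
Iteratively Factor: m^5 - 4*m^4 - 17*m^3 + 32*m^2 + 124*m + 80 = (m - 5)*(m^4 + m^3 - 12*m^2 - 28*m - 16) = (m - 5)*(m + 1)*(m^3 - 12*m - 16) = (m - 5)*(m - 4)*(m + 1)*(m^2 + 4*m + 4) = (m - 5)*(m - 4)*(m + 1)*(m + 2)*(m + 2)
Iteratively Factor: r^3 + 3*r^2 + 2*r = (r)*(r^2 + 3*r + 2) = r*(r + 2)*(r + 1)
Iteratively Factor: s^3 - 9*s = (s)*(s^2 - 9) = s*(s - 3)*(s + 3)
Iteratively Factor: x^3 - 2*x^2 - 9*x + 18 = (x + 3)*(x^2 - 5*x + 6) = (x - 3)*(x + 3)*(x - 2)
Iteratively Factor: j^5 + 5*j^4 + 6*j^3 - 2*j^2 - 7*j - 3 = (j + 1)*(j^4 + 4*j^3 + 2*j^2 - 4*j - 3) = (j - 1)*(j + 1)*(j^3 + 5*j^2 + 7*j + 3) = (j - 1)*(j + 1)*(j + 3)*(j^2 + 2*j + 1) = (j - 1)*(j + 1)^2*(j + 3)*(j + 1)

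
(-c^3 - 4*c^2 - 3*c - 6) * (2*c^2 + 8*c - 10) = -2*c^5 - 16*c^4 - 28*c^3 + 4*c^2 - 18*c + 60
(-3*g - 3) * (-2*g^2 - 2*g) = 6*g^3 + 12*g^2 + 6*g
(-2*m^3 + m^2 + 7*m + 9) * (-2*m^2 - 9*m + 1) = 4*m^5 + 16*m^4 - 25*m^3 - 80*m^2 - 74*m + 9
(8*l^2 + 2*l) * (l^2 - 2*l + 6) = 8*l^4 - 14*l^3 + 44*l^2 + 12*l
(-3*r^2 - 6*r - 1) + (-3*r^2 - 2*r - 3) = -6*r^2 - 8*r - 4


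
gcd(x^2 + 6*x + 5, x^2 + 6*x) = 1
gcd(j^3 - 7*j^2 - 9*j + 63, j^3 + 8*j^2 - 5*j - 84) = j - 3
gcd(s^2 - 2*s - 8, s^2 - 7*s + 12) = s - 4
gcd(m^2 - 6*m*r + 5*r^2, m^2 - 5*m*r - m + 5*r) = -m + 5*r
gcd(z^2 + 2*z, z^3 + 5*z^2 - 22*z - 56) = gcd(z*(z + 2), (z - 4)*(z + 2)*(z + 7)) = z + 2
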